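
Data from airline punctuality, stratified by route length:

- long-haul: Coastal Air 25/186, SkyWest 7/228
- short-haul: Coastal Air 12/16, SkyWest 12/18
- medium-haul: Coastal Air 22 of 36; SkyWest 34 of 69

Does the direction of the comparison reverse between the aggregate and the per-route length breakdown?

No

Long-haul: Coastal Air 25/186 = 13.4%, SkyWest 7/228 = 3.1% → Coastal Air
Short-haul: Coastal Air 12/16 = 75.0%, SkyWest 12/18 = 66.7% → Coastal Air
Medium-haul: Coastal Air 22/36 = 61.1%, SkyWest 34/69 = 49.3% → Coastal Air
Overall: Coastal Air 59/238 = 24.8%, SkyWest 53/315 = 16.8% → Coastal Air
Coastal Air wins overall and in every route group — no reversal.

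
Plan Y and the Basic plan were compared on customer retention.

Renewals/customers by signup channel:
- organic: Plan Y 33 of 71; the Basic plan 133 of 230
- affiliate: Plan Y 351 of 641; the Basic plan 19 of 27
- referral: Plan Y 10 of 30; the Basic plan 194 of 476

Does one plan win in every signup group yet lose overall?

Organic: Plan Y 33/71 = 46.5%, the Basic plan 133/230 = 57.8% → the Basic plan
Affiliate: Plan Y 351/641 = 54.8%, the Basic plan 19/27 = 70.4% → the Basic plan
Referral: Plan Y 10/30 = 33.3%, the Basic plan 194/476 = 40.8% → the Basic plan
Overall: Plan Y 394/742 = 53.1%, the Basic plan 346/733 = 47.2% → Plan Y
The Basic plan wins each signup group but Plan Y wins overall — the comparison reverses. The Basic plan's customers skew toward referral, which has a lower base rate.

Yes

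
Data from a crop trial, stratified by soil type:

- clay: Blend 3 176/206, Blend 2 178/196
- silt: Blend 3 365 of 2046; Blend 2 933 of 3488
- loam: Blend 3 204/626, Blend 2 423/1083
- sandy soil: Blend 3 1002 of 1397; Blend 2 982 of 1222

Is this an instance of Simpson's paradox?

No

Clay: Blend 3 176/206 = 85.4%, Blend 2 178/196 = 90.8% → Blend 2
Silt: Blend 3 365/2046 = 17.8%, Blend 2 933/3488 = 26.7% → Blend 2
Loam: Blend 3 204/626 = 32.6%, Blend 2 423/1083 = 39.1% → Blend 2
Sandy soil: Blend 3 1002/1397 = 71.7%, Blend 2 982/1222 = 80.4% → Blend 2
Overall: Blend 3 1747/4275 = 40.9%, Blend 2 2516/5989 = 42.0% → Blend 2
Blend 2 wins overall and in every soil group — no reversal.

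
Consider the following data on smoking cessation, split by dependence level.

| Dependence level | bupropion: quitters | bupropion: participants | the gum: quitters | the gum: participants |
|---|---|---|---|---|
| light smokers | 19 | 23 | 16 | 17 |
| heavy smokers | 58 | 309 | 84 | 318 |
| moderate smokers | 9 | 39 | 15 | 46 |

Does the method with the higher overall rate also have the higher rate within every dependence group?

Yes

Light smokers: bupropion 19/23 = 82.6%, the gum 16/17 = 94.1% → the gum
Heavy smokers: bupropion 58/309 = 18.8%, the gum 84/318 = 26.4% → the gum
Moderate smokers: bupropion 9/39 = 23.1%, the gum 15/46 = 32.6% → the gum
Overall: bupropion 86/371 = 23.2%, the gum 115/381 = 30.2% → the gum
The gum wins overall and in every dependence group — no reversal.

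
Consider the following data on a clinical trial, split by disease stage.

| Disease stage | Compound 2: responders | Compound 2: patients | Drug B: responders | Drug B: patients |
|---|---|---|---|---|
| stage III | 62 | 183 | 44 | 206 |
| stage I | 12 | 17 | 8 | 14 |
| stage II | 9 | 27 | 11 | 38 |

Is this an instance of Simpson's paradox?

Stage III: Compound 2 62/183 = 33.9%, Drug B 44/206 = 21.4% → Compound 2
Stage I: Compound 2 12/17 = 70.6%, Drug B 8/14 = 57.1% → Compound 2
Stage II: Compound 2 9/27 = 33.3%, Drug B 11/38 = 28.9% → Compound 2
Overall: Compound 2 83/227 = 36.6%, Drug B 63/258 = 24.4% → Compound 2
Compound 2 wins overall and in every disease group — no reversal.

No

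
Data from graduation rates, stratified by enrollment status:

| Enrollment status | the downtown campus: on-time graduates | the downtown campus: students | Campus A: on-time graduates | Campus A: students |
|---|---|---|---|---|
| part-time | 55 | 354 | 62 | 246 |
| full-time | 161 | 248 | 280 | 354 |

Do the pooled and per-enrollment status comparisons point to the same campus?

Yes

Part-time: the downtown campus 55/354 = 15.5%, Campus A 62/246 = 25.2% → Campus A
Full-time: the downtown campus 161/248 = 64.9%, Campus A 280/354 = 79.1% → Campus A
Overall: the downtown campus 216/602 = 35.9%, Campus A 342/600 = 57.0% → Campus A
Campus A wins overall and in every enrollment group — no reversal.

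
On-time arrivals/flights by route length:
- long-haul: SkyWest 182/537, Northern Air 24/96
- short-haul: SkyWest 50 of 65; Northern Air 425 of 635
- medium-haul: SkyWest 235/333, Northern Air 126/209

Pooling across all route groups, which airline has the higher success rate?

Long-haul: SkyWest 182/537 = 33.9%, Northern Air 24/96 = 25.0% → SkyWest
Short-haul: SkyWest 50/65 = 76.9%, Northern Air 425/635 = 66.9% → SkyWest
Medium-haul: SkyWest 235/333 = 70.6%, Northern Air 126/209 = 60.3% → SkyWest
Overall: SkyWest 467/935 = 49.9%, Northern Air 575/940 = 61.2% → Northern Air
(SkyWest wins every route group but Northern Air wins overall — SkyWest's flights skew toward the low-rate long-haul group.)

Northern Air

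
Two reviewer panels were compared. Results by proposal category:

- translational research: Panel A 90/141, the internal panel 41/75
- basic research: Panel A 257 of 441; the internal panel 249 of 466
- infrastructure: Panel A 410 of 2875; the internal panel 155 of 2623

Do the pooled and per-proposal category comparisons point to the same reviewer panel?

Translational research: Panel A 90/141 = 63.8%, the internal panel 41/75 = 54.7% → Panel A
Basic research: Panel A 257/441 = 58.3%, the internal panel 249/466 = 53.4% → Panel A
Infrastructure: Panel A 410/2875 = 14.3%, the internal panel 155/2623 = 5.9% → Panel A
Overall: Panel A 757/3457 = 21.9%, the internal panel 445/3164 = 14.1% → Panel A
Panel A wins overall and in every proposal group — no reversal.

Yes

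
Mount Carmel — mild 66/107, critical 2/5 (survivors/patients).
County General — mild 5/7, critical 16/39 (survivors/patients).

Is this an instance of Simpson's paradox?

Yes

Mild: Mount Carmel 66/107 = 61.7%, County General 5/7 = 71.4% → County General
Critical: Mount Carmel 2/5 = 40.0%, County General 16/39 = 41.0% → County General
Overall: Mount Carmel 68/112 = 60.7%, County General 21/46 = 45.7% → Mount Carmel
County General wins each case group but Mount Carmel wins overall — the comparison reverses. County General's patients skew toward critical, which has a lower base rate.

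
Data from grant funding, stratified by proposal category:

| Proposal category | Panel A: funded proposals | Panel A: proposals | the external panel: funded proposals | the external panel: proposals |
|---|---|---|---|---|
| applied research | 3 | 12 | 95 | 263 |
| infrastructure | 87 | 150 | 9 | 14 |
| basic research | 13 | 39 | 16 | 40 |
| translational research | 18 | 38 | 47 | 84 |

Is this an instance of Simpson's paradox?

Applied research: Panel A 3/12 = 25.0%, the external panel 95/263 = 36.1% → the external panel
Infrastructure: Panel A 87/150 = 58.0%, the external panel 9/14 = 64.3% → the external panel
Basic research: Panel A 13/39 = 33.3%, the external panel 16/40 = 40.0% → the external panel
Translational research: Panel A 18/38 = 47.4%, the external panel 47/84 = 56.0% → the external panel
Overall: Panel A 121/239 = 50.6%, the external panel 167/401 = 41.6% → Panel A
The external panel wins each proposal group but Panel A wins overall — the comparison reverses. The external panel's proposals skew toward applied research, which has a lower base rate.

Yes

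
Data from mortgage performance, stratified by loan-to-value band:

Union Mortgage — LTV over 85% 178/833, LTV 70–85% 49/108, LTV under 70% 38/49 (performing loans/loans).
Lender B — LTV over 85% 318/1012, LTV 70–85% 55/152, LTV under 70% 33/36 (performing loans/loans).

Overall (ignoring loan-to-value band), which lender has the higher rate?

LTV over 85%: Union Mortgage 178/833 = 21.4%, Lender B 318/1012 = 31.4% → Lender B
LTV 70–85%: Union Mortgage 49/108 = 45.4%, Lender B 55/152 = 36.2% → Union Mortgage
LTV under 70%: Union Mortgage 38/49 = 77.6%, Lender B 33/36 = 91.7% → Lender B
Overall: Union Mortgage 265/990 = 26.8%, Lender B 406/1200 = 33.8% → Lender B
(Neither sweeps every loan-to-value group, but Lender B has the higher pooled rate.)

Lender B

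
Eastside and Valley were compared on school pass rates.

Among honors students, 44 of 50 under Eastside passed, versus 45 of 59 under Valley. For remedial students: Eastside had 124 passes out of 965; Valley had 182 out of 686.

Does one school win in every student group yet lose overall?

No

Honors: Eastside 44/50 = 88.0%, Valley 45/59 = 76.3% → Eastside
Remedial: Eastside 124/965 = 12.8%, Valley 182/686 = 26.5% → Valley
Overall: Eastside 168/1015 = 16.6%, Valley 227/745 = 30.5% → Valley
Neither sweeps: Eastside wins 1 of 2 groups, Valley wins 1. Valley wins overall but not every group — no Simpson reversal.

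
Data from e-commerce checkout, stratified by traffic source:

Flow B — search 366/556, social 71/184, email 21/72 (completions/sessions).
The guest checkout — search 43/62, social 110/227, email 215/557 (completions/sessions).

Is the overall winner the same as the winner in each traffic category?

Search: Flow B 366/556 = 65.8%, the guest checkout 43/62 = 69.4% → the guest checkout
Social: Flow B 71/184 = 38.6%, the guest checkout 110/227 = 48.5% → the guest checkout
Email: Flow B 21/72 = 29.2%, the guest checkout 215/557 = 38.6% → the guest checkout
Overall: Flow B 458/812 = 56.4%, the guest checkout 368/846 = 43.5% → Flow B
The guest checkout wins each traffic group but Flow B wins overall — the comparison reverses. The guest checkout's sessions skew toward email, which has a lower base rate.

No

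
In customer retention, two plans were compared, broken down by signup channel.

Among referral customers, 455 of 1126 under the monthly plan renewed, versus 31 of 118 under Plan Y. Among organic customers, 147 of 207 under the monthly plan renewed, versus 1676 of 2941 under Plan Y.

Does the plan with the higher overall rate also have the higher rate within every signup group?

No

Referral: the monthly plan 455/1126 = 40.4%, Plan Y 31/118 = 26.3% → the monthly plan
Organic: the monthly plan 147/207 = 71.0%, Plan Y 1676/2941 = 57.0% → the monthly plan
Overall: the monthly plan 602/1333 = 45.2%, Plan Y 1707/3059 = 55.8% → Plan Y
The monthly plan wins each signup group but Plan Y wins overall — the comparison reverses. The monthly plan's customers skew toward referral, which has a lower base rate.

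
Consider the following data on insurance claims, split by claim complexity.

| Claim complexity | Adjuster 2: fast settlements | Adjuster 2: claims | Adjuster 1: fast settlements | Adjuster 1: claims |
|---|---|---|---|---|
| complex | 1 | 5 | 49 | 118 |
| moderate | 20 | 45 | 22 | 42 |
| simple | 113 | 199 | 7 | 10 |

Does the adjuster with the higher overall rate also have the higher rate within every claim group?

Complex: Adjuster 2 1/5 = 20.0%, Adjuster 1 49/118 = 41.5% → Adjuster 1
Moderate: Adjuster 2 20/45 = 44.4%, Adjuster 1 22/42 = 52.4% → Adjuster 1
Simple: Adjuster 2 113/199 = 56.8%, Adjuster 1 7/10 = 70.0% → Adjuster 1
Overall: Adjuster 2 134/249 = 53.8%, Adjuster 1 78/170 = 45.9% → Adjuster 2
Adjuster 1 wins each claim group but Adjuster 2 wins overall — the comparison reverses. Adjuster 1's claims skew toward complex, which has a lower base rate.

No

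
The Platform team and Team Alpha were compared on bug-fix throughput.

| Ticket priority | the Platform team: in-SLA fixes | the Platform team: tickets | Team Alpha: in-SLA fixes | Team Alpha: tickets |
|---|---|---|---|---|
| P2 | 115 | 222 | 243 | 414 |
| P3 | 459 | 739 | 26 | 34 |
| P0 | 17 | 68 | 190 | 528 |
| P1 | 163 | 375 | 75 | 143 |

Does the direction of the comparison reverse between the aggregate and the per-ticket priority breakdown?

P2: the Platform team 115/222 = 51.8%, Team Alpha 243/414 = 58.7% → Team Alpha
P3: the Platform team 459/739 = 62.1%, Team Alpha 26/34 = 76.5% → Team Alpha
P0: the Platform team 17/68 = 25.0%, Team Alpha 190/528 = 36.0% → Team Alpha
P1: the Platform team 163/375 = 43.5%, Team Alpha 75/143 = 52.4% → Team Alpha
Overall: the Platform team 754/1404 = 53.7%, Team Alpha 534/1119 = 47.7% → the Platform team
Team Alpha wins each ticket group but the Platform team wins overall — the comparison reverses. Team Alpha's tickets skew toward P0, which has a lower base rate.

Yes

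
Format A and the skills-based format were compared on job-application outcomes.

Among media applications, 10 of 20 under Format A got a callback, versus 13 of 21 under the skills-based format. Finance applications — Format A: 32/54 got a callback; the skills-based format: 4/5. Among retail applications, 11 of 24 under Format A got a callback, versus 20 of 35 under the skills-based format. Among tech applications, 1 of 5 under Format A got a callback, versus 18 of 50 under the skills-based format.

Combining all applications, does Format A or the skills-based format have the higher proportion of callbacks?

Format A

Media: Format A 10/20 = 50.0%, the skills-based format 13/21 = 61.9% → the skills-based format
Finance: Format A 32/54 = 59.3%, the skills-based format 4/5 = 80.0% → the skills-based format
Retail: Format A 11/24 = 45.8%, the skills-based format 20/35 = 57.1% → the skills-based format
Tech: Format A 1/5 = 20.0%, the skills-based format 18/50 = 36.0% → the skills-based format
Overall: Format A 54/103 = 52.4%, the skills-based format 55/111 = 49.5% → Format A
(The skills-based format wins every industry group but Format A wins overall — the skills-based format's applications skew toward the low-rate tech group.)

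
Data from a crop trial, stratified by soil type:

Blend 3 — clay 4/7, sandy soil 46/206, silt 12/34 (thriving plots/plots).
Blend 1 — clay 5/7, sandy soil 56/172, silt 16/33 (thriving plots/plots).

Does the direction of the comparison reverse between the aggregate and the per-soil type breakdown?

No

Clay: Blend 3 4/7 = 57.1%, Blend 1 5/7 = 71.4% → Blend 1
Sandy soil: Blend 3 46/206 = 22.3%, Blend 1 56/172 = 32.6% → Blend 1
Silt: Blend 3 12/34 = 35.3%, Blend 1 16/33 = 48.5% → Blend 1
Overall: Blend 3 62/247 = 25.1%, Blend 1 77/212 = 36.3% → Blend 1
Blend 1 wins overall and in every soil group — no reversal.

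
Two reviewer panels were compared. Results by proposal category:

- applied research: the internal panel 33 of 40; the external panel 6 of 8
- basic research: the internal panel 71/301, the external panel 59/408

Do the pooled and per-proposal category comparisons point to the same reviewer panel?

Yes

Applied research: the internal panel 33/40 = 82.5%, the external panel 6/8 = 75.0% → the internal panel
Basic research: the internal panel 71/301 = 23.6%, the external panel 59/408 = 14.5% → the internal panel
Overall: the internal panel 104/341 = 30.5%, the external panel 65/416 = 15.6% → the internal panel
The internal panel wins overall and in every proposal group — no reversal.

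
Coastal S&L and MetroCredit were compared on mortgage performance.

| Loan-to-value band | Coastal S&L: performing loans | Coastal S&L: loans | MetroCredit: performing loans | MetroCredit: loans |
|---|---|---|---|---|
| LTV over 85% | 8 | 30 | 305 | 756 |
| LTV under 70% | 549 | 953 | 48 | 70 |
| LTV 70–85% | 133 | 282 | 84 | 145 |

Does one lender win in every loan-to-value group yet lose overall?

Yes

LTV over 85%: Coastal S&L 8/30 = 26.7%, MetroCredit 305/756 = 40.3% → MetroCredit
LTV under 70%: Coastal S&L 549/953 = 57.6%, MetroCredit 48/70 = 68.6% → MetroCredit
LTV 70–85%: Coastal S&L 133/282 = 47.2%, MetroCredit 84/145 = 57.9% → MetroCredit
Overall: Coastal S&L 690/1265 = 54.5%, MetroCredit 437/971 = 45.0% → Coastal S&L
MetroCredit wins each loan-to-value group but Coastal S&L wins overall — the comparison reverses. MetroCredit's loans skew toward LTV over 85%, which has a lower base rate.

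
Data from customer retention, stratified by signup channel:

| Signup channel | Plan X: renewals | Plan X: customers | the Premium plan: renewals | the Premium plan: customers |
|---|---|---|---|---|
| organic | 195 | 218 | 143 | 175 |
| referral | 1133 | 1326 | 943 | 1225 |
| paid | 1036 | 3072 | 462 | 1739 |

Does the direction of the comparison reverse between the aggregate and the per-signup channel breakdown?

No

Organic: Plan X 195/218 = 89.4%, the Premium plan 143/175 = 81.7% → Plan X
Referral: Plan X 1133/1326 = 85.4%, the Premium plan 943/1225 = 77.0% → Plan X
Paid: Plan X 1036/3072 = 33.7%, the Premium plan 462/1739 = 26.6% → Plan X
Overall: Plan X 2364/4616 = 51.2%, the Premium plan 1548/3139 = 49.3% → Plan X
Plan X wins overall and in every signup group — no reversal.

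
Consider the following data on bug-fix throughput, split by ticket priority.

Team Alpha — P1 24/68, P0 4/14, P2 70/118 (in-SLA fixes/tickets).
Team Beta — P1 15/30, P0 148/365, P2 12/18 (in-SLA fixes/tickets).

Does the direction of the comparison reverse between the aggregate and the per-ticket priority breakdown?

P1: Team Alpha 24/68 = 35.3%, Team Beta 15/30 = 50.0% → Team Beta
P0: Team Alpha 4/14 = 28.6%, Team Beta 148/365 = 40.5% → Team Beta
P2: Team Alpha 70/118 = 59.3%, Team Beta 12/18 = 66.7% → Team Beta
Overall: Team Alpha 98/200 = 49.0%, Team Beta 175/413 = 42.4% → Team Alpha
Team Beta wins each ticket group but Team Alpha wins overall — the comparison reverses. Team Beta's tickets skew toward P0, which has a lower base rate.

Yes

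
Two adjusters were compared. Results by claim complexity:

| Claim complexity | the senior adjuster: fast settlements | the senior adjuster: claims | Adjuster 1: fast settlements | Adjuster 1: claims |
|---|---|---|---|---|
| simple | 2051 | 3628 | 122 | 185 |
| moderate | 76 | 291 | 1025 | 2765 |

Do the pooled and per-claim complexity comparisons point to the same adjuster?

No

Simple: the senior adjuster 2051/3628 = 56.5%, Adjuster 1 122/185 = 65.9% → Adjuster 1
Moderate: the senior adjuster 76/291 = 26.1%, Adjuster 1 1025/2765 = 37.1% → Adjuster 1
Overall: the senior adjuster 2127/3919 = 54.3%, Adjuster 1 1147/2950 = 38.9% → the senior adjuster
Adjuster 1 wins each claim group but the senior adjuster wins overall — the comparison reverses. Adjuster 1's claims skew toward moderate, which has a lower base rate.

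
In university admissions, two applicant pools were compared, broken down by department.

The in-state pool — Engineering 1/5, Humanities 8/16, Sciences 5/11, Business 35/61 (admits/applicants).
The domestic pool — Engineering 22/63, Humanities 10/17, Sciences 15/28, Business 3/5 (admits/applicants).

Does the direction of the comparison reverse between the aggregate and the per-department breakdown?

Engineering: the in-state pool 1/5 = 20.0%, the domestic pool 22/63 = 34.9% → the domestic pool
Humanities: the in-state pool 8/16 = 50.0%, the domestic pool 10/17 = 58.8% → the domestic pool
Sciences: the in-state pool 5/11 = 45.5%, the domestic pool 15/28 = 53.6% → the domestic pool
Business: the in-state pool 35/61 = 57.4%, the domestic pool 3/5 = 60.0% → the domestic pool
Overall: the in-state pool 49/93 = 52.7%, the domestic pool 50/113 = 44.2% → the in-state pool
The domestic pool wins each department group but the in-state pool wins overall — the comparison reverses. The domestic pool's applicants skew toward Engineering, which has a lower base rate.

Yes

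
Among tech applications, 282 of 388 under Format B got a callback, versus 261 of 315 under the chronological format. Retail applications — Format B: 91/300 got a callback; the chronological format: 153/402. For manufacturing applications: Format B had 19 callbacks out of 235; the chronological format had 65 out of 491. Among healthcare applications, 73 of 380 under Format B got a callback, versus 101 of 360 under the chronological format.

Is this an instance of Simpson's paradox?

Tech: Format B 282/388 = 72.7%, the chronological format 261/315 = 82.9% → the chronological format
Retail: Format B 91/300 = 30.3%, the chronological format 153/402 = 38.1% → the chronological format
Manufacturing: Format B 19/235 = 8.1%, the chronological format 65/491 = 13.2% → the chronological format
Healthcare: Format B 73/380 = 19.2%, the chronological format 101/360 = 28.1% → the chronological format
Overall: Format B 465/1303 = 35.7%, the chronological format 580/1568 = 37.0% → the chronological format
The chronological format wins overall and in every industry group — no reversal.

No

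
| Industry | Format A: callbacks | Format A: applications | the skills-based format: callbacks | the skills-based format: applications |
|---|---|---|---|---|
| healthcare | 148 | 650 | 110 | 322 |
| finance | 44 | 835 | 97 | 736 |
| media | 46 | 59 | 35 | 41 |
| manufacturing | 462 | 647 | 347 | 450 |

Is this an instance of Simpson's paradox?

No

Healthcare: Format A 148/650 = 22.8%, the skills-based format 110/322 = 34.2% → the skills-based format
Finance: Format A 44/835 = 5.3%, the skills-based format 97/736 = 13.2% → the skills-based format
Media: Format A 46/59 = 78.0%, the skills-based format 35/41 = 85.4% → the skills-based format
Manufacturing: Format A 462/647 = 71.4%, the skills-based format 347/450 = 77.1% → the skills-based format
Overall: Format A 700/2191 = 31.9%, the skills-based format 589/1549 = 38.0% → the skills-based format
The skills-based format wins overall and in every industry group — no reversal.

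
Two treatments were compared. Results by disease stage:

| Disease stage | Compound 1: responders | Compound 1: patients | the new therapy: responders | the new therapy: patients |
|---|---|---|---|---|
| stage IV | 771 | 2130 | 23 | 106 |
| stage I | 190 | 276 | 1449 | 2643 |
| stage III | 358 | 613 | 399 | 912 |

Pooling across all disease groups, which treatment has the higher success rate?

the new therapy

Stage IV: Compound 1 771/2130 = 36.2%, the new therapy 23/106 = 21.7% → Compound 1
Stage I: Compound 1 190/276 = 68.8%, the new therapy 1449/2643 = 54.8% → Compound 1
Stage III: Compound 1 358/613 = 58.4%, the new therapy 399/912 = 43.8% → Compound 1
Overall: Compound 1 1319/3019 = 43.7%, the new therapy 1871/3661 = 51.1% → the new therapy
(Compound 1 wins every disease group but the new therapy wins overall — Compound 1's patients skew toward the low-rate stage IV group.)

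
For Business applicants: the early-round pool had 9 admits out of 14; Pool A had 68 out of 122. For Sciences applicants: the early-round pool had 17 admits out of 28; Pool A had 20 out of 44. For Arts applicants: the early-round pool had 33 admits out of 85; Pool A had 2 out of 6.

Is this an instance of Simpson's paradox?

Yes

Business: the early-round pool 9/14 = 64.3%, Pool A 68/122 = 55.7% → the early-round pool
Sciences: the early-round pool 17/28 = 60.7%, Pool A 20/44 = 45.5% → the early-round pool
Arts: the early-round pool 33/85 = 38.8%, Pool A 2/6 = 33.3% → the early-round pool
Overall: the early-round pool 59/127 = 46.5%, Pool A 90/172 = 52.3% → Pool A
The early-round pool wins each department group but Pool A wins overall — the comparison reverses. The early-round pool's applicants skew toward Arts, which has a lower base rate.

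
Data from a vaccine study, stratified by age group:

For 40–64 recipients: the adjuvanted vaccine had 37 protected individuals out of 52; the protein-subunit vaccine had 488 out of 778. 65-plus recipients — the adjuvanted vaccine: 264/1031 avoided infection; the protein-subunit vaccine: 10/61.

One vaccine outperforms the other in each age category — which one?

40–64: the adjuvanted vaccine 37/52 = 71.2%, the protein-subunit vaccine 488/778 = 62.7% → the adjuvanted vaccine
65-plus: the adjuvanted vaccine 264/1031 = 25.6%, the protein-subunit vaccine 10/61 = 16.4% → the adjuvanted vaccine
The adjuvanted vaccine has the higher rate in both groups.

the adjuvanted vaccine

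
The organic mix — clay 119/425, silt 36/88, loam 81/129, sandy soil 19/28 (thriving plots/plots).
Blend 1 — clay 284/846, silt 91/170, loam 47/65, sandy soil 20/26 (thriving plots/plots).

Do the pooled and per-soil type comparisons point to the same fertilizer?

Clay: the organic mix 119/425 = 28.0%, Blend 1 284/846 = 33.6% → Blend 1
Silt: the organic mix 36/88 = 40.9%, Blend 1 91/170 = 53.5% → Blend 1
Loam: the organic mix 81/129 = 62.8%, Blend 1 47/65 = 72.3% → Blend 1
Sandy soil: the organic mix 19/28 = 67.9%, Blend 1 20/26 = 76.9% → Blend 1
Overall: the organic mix 255/670 = 38.1%, Blend 1 442/1107 = 39.9% → Blend 1
Blend 1 wins overall and in every soil group — no reversal.

Yes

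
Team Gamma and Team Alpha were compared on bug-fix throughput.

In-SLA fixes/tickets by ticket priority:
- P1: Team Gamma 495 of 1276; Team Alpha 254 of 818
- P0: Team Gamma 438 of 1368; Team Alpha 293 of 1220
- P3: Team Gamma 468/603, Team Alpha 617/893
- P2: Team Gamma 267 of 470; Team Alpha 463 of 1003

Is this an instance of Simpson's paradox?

P1: Team Gamma 495/1276 = 38.8%, Team Alpha 254/818 = 31.1% → Team Gamma
P0: Team Gamma 438/1368 = 32.0%, Team Alpha 293/1220 = 24.0% → Team Gamma
P3: Team Gamma 468/603 = 77.6%, Team Alpha 617/893 = 69.1% → Team Gamma
P2: Team Gamma 267/470 = 56.8%, Team Alpha 463/1003 = 46.2% → Team Gamma
Overall: Team Gamma 1668/3717 = 44.9%, Team Alpha 1627/3934 = 41.4% → Team Gamma
Team Gamma wins overall and in every ticket group — no reversal.

No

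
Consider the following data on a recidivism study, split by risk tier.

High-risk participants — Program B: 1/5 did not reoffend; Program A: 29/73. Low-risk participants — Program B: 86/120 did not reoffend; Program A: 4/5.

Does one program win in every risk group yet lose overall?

High-risk: Program B 1/5 = 20.0%, Program A 29/73 = 39.7% → Program A
Low-risk: Program B 86/120 = 71.7%, Program A 4/5 = 80.0% → Program A
Overall: Program B 87/125 = 69.6%, Program A 33/78 = 42.3% → Program B
Program A wins each risk group but Program B wins overall — the comparison reverses. Program A's participants skew toward high-risk, which has a lower base rate.

Yes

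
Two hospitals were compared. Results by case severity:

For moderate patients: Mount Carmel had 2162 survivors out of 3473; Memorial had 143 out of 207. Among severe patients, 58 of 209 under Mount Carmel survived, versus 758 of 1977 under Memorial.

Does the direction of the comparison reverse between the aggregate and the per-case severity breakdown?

Moderate: Mount Carmel 2162/3473 = 62.3%, Memorial 143/207 = 69.1% → Memorial
Severe: Mount Carmel 58/209 = 27.8%, Memorial 758/1977 = 38.3% → Memorial
Overall: Mount Carmel 2220/3682 = 60.3%, Memorial 901/2184 = 41.3% → Mount Carmel
Memorial wins each case group but Mount Carmel wins overall — the comparison reverses. Memorial's patients skew toward severe, which has a lower base rate.

Yes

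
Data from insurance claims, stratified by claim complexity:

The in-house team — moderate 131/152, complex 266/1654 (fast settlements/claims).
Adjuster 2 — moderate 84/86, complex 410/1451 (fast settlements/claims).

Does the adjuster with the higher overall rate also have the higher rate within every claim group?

Yes

Moderate: the in-house team 131/152 = 86.2%, Adjuster 2 84/86 = 97.7% → Adjuster 2
Complex: the in-house team 266/1654 = 16.1%, Adjuster 2 410/1451 = 28.3% → Adjuster 2
Overall: the in-house team 397/1806 = 22.0%, Adjuster 2 494/1537 = 32.1% → Adjuster 2
Adjuster 2 wins overall and in every claim group — no reversal.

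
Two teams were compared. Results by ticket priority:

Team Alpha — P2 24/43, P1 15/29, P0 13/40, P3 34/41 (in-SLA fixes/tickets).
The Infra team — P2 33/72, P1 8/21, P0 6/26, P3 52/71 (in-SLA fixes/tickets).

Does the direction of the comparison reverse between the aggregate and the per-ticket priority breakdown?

P2: Team Alpha 24/43 = 55.8%, the Infra team 33/72 = 45.8% → Team Alpha
P1: Team Alpha 15/29 = 51.7%, the Infra team 8/21 = 38.1% → Team Alpha
P0: Team Alpha 13/40 = 32.5%, the Infra team 6/26 = 23.1% → Team Alpha
P3: Team Alpha 34/41 = 82.9%, the Infra team 52/71 = 73.2% → Team Alpha
Overall: Team Alpha 86/153 = 56.2%, the Infra team 99/190 = 52.1% → Team Alpha
Team Alpha wins overall and in every ticket group — no reversal.

No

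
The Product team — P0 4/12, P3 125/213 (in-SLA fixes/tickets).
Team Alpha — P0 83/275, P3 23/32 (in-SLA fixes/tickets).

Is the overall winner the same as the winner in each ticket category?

No

P0: the Product team 4/12 = 33.3%, Team Alpha 83/275 = 30.2% → the Product team
P3: the Product team 125/213 = 58.7%, Team Alpha 23/32 = 71.9% → Team Alpha
Overall: the Product team 129/225 = 57.3%, Team Alpha 106/307 = 34.5% → the Product team
Neither sweeps: the Product team wins 1 of 2 groups, Team Alpha wins 1. The Product team wins overall but not every group — no Simpson reversal.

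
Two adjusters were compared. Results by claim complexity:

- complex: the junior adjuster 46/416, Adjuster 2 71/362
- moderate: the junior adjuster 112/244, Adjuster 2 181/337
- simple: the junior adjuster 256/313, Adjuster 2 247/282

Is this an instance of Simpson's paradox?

Complex: the junior adjuster 46/416 = 11.1%, Adjuster 2 71/362 = 19.6% → Adjuster 2
Moderate: the junior adjuster 112/244 = 45.9%, Adjuster 2 181/337 = 53.7% → Adjuster 2
Simple: the junior adjuster 256/313 = 81.8%, Adjuster 2 247/282 = 87.6% → Adjuster 2
Overall: the junior adjuster 414/973 = 42.5%, Adjuster 2 499/981 = 50.9% → Adjuster 2
Adjuster 2 wins overall and in every claim group — no reversal.

No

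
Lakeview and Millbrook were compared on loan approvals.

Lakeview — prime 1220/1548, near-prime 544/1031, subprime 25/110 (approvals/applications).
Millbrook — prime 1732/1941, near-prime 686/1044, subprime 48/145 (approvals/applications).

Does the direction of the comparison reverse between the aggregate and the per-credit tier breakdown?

No

Prime: Lakeview 1220/1548 = 78.8%, Millbrook 1732/1941 = 89.2% → Millbrook
Near-prime: Lakeview 544/1031 = 52.8%, Millbrook 686/1044 = 65.7% → Millbrook
Subprime: Lakeview 25/110 = 22.7%, Millbrook 48/145 = 33.1% → Millbrook
Overall: Lakeview 1789/2689 = 66.5%, Millbrook 2466/3130 = 78.8% → Millbrook
Millbrook wins overall and in every credit group — no reversal.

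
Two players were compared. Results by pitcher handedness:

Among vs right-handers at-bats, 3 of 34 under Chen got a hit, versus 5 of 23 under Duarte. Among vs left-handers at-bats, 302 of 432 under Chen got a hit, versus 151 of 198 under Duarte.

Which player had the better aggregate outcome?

Vs right-handers: Chen 3/34 = 8.8%, Duarte 5/23 = 21.7% → Duarte
Vs left-handers: Chen 302/432 = 69.9%, Duarte 151/198 = 76.3% → Duarte
Overall: Chen 305/466 = 65.5%, Duarte 156/221 = 70.6% → Duarte

Duarte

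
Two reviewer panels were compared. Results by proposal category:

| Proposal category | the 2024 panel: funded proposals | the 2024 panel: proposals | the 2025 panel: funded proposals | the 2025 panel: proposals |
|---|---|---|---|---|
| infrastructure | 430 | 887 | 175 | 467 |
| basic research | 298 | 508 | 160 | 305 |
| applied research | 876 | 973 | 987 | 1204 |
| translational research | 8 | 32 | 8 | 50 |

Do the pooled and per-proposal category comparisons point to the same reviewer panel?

Infrastructure: the 2024 panel 430/887 = 48.5%, the 2025 panel 175/467 = 37.5% → the 2024 panel
Basic research: the 2024 panel 298/508 = 58.7%, the 2025 panel 160/305 = 52.5% → the 2024 panel
Applied research: the 2024 panel 876/973 = 90.0%, the 2025 panel 987/1204 = 82.0% → the 2024 panel
Translational research: the 2024 panel 8/32 = 25.0%, the 2025 panel 8/50 = 16.0% → the 2024 panel
Overall: the 2024 panel 1612/2400 = 67.2%, the 2025 panel 1330/2026 = 65.6% → the 2024 panel
The 2024 panel wins overall and in every proposal group — no reversal.

Yes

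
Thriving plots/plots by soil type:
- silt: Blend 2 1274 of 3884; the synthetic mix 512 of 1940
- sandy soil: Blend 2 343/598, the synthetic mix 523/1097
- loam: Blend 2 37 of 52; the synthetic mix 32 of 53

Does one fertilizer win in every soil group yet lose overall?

No

Silt: Blend 2 1274/3884 = 32.8%, the synthetic mix 512/1940 = 26.4% → Blend 2
Sandy soil: Blend 2 343/598 = 57.4%, the synthetic mix 523/1097 = 47.7% → Blend 2
Loam: Blend 2 37/52 = 71.2%, the synthetic mix 32/53 = 60.4% → Blend 2
Overall: Blend 2 1654/4534 = 36.5%, the synthetic mix 1067/3090 = 34.5% → Blend 2
Blend 2 wins overall and in every soil group — no reversal.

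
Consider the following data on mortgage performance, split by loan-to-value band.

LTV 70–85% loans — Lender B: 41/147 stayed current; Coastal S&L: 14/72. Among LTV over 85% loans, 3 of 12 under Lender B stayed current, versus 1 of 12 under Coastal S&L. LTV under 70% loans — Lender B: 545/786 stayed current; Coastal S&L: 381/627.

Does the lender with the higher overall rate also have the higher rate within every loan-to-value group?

LTV 70–85%: Lender B 41/147 = 27.9%, Coastal S&L 14/72 = 19.4% → Lender B
LTV over 85%: Lender B 3/12 = 25.0%, Coastal S&L 1/12 = 8.3% → Lender B
LTV under 70%: Lender B 545/786 = 69.3%, Coastal S&L 381/627 = 60.8% → Lender B
Overall: Lender B 589/945 = 62.3%, Coastal S&L 396/711 = 55.7% → Lender B
Lender B wins overall and in every loan-to-value group — no reversal.

Yes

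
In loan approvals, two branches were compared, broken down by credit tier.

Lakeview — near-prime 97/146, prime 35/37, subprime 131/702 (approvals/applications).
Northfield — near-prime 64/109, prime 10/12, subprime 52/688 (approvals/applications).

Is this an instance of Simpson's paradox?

No

Near-prime: Lakeview 97/146 = 66.4%, Northfield 64/109 = 58.7% → Lakeview
Prime: Lakeview 35/37 = 94.6%, Northfield 10/12 = 83.3% → Lakeview
Subprime: Lakeview 131/702 = 18.7%, Northfield 52/688 = 7.6% → Lakeview
Overall: Lakeview 263/885 = 29.7%, Northfield 126/809 = 15.6% → Lakeview
Lakeview wins overall and in every credit group — no reversal.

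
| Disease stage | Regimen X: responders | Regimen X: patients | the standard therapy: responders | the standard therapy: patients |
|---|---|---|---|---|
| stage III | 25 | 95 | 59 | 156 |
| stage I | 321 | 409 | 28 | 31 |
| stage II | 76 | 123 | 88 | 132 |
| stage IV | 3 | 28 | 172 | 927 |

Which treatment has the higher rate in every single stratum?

Stage III: Regimen X 25/95 = 26.3%, the standard therapy 59/156 = 37.8% → the standard therapy
Stage I: Regimen X 321/409 = 78.5%, the standard therapy 28/31 = 90.3% → the standard therapy
Stage II: Regimen X 76/123 = 61.8%, the standard therapy 88/132 = 66.7% → the standard therapy
Stage IV: Regimen X 3/28 = 10.7%, the standard therapy 172/927 = 18.6% → the standard therapy
The standard therapy has the higher rate in all 4 groups.

the standard therapy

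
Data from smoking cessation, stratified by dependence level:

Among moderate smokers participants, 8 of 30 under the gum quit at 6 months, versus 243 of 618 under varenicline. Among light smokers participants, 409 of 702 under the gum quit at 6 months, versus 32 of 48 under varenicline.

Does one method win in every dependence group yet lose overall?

Moderate smokers: the gum 8/30 = 26.7%, varenicline 243/618 = 39.3% → varenicline
Light smokers: the gum 409/702 = 58.3%, varenicline 32/48 = 66.7% → varenicline
Overall: the gum 417/732 = 57.0%, varenicline 275/666 = 41.3% → the gum
Varenicline wins each dependence group but the gum wins overall — the comparison reverses. Varenicline's participants skew toward moderate smokers, which has a lower base rate.

Yes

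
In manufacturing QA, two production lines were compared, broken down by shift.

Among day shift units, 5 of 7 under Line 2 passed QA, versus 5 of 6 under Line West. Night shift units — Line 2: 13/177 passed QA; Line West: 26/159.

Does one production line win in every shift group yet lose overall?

Day shift: Line 2 5/7 = 71.4%, Line West 5/6 = 83.3% → Line West
Night shift: Line 2 13/177 = 7.3%, Line West 26/159 = 16.4% → Line West
Overall: Line 2 18/184 = 9.8%, Line West 31/165 = 18.8% → Line West
Line West wins overall and in every shift group — no reversal.

No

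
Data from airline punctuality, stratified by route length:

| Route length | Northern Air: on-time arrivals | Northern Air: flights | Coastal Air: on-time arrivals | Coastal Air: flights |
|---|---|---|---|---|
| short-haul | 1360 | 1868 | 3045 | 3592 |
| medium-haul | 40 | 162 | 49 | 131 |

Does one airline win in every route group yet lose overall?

No

Short-haul: Northern Air 1360/1868 = 72.8%, Coastal Air 3045/3592 = 84.8% → Coastal Air
Medium-haul: Northern Air 40/162 = 24.7%, Coastal Air 49/131 = 37.4% → Coastal Air
Overall: Northern Air 1400/2030 = 69.0%, Coastal Air 3094/3723 = 83.1% → Coastal Air
Coastal Air wins overall and in every route group — no reversal.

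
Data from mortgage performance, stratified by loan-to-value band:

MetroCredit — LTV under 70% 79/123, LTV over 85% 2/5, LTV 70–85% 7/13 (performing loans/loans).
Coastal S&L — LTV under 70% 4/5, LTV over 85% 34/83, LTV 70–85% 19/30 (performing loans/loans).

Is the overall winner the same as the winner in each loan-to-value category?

LTV under 70%: MetroCredit 79/123 = 64.2%, Coastal S&L 4/5 = 80.0% → Coastal S&L
LTV over 85%: MetroCredit 2/5 = 40.0%, Coastal S&L 34/83 = 41.0% → Coastal S&L
LTV 70–85%: MetroCredit 7/13 = 53.8%, Coastal S&L 19/30 = 63.3% → Coastal S&L
Overall: MetroCredit 88/141 = 62.4%, Coastal S&L 57/118 = 48.3% → MetroCredit
Coastal S&L wins each loan-to-value group but MetroCredit wins overall — the comparison reverses. Coastal S&L's loans skew toward LTV over 85%, which has a lower base rate.

No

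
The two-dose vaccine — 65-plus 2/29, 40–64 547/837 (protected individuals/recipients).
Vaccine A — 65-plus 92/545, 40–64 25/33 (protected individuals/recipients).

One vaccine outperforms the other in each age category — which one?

65-plus: the two-dose vaccine 2/29 = 6.9%, Vaccine A 92/545 = 16.9% → Vaccine A
40–64: the two-dose vaccine 547/837 = 65.4%, Vaccine A 25/33 = 75.8% → Vaccine A
Vaccine A has the higher rate in both groups.

Vaccine A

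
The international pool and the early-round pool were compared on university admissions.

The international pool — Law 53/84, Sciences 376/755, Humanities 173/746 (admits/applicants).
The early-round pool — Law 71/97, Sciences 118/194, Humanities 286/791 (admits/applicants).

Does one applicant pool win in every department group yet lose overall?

Law: the international pool 53/84 = 63.1%, the early-round pool 71/97 = 73.2% → the early-round pool
Sciences: the international pool 376/755 = 49.8%, the early-round pool 118/194 = 60.8% → the early-round pool
Humanities: the international pool 173/746 = 23.2%, the early-round pool 286/791 = 36.2% → the early-round pool
Overall: the international pool 602/1585 = 38.0%, the early-round pool 475/1082 = 43.9% → the early-round pool
The early-round pool wins overall and in every department group — no reversal.

No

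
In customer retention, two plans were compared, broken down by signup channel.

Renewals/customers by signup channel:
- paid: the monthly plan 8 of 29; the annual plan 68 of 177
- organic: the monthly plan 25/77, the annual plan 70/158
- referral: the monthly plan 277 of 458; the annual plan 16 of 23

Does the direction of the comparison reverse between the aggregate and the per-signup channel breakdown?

Yes

Paid: the monthly plan 8/29 = 27.6%, the annual plan 68/177 = 38.4% → the annual plan
Organic: the monthly plan 25/77 = 32.5%, the annual plan 70/158 = 44.3% → the annual plan
Referral: the monthly plan 277/458 = 60.5%, the annual plan 16/23 = 69.6% → the annual plan
Overall: the monthly plan 310/564 = 55.0%, the annual plan 154/358 = 43.0% → the monthly plan
The annual plan wins each signup group but the monthly plan wins overall — the comparison reverses. The annual plan's customers skew toward paid, which has a lower base rate.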